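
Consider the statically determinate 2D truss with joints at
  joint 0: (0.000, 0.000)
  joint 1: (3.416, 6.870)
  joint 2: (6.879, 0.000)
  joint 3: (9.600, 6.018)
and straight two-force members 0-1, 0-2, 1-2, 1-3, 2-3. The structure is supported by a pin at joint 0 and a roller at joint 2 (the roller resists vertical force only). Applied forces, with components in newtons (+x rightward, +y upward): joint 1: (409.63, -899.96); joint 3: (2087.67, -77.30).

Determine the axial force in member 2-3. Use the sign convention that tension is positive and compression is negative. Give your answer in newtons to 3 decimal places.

N=4 nodes, M=5 members, R=3 reactions → 2N=8, M+R=8
member 0 (0-1): L=7.6724, (cx,cy)=(0.4452,0.8954)
member 1 (0-2): L=6.8790, (cx,cy)=(1.0000,0.0000)
member 2 (1-2): L=7.6935, (cx,cy)=(0.4501,-0.8930)
member 3 (1-3): L=6.2424, (cx,cy)=(0.9906,-0.1365)
member 4 (2-3): L=6.6046, (cx,cy)=(0.4120,0.9112)
solve A·x = −loads:
  F[0-1] = +2024.7421 N (tension)
  F[0-2] = +1595.8213 N (tension)
  F[1-2] = -3346.4186 N (compression)
  F[1-3] = +2017.0232 N (tension)
  F[2-3] = +217.2926 N (tension)
  Rx@0 = -2497.3000 N
  Ry@0 = -1812.9856 N
  Ry@2 = +2790.2456 N

217.293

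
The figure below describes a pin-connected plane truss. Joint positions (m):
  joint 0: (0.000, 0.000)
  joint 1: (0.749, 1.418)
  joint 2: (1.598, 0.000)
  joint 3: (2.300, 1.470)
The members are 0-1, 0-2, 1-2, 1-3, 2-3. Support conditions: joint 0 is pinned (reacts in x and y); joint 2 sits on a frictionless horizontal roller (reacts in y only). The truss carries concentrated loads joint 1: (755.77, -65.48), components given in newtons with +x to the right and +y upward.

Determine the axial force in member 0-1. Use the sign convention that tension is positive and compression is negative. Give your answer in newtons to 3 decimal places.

719.103

N=4 nodes, M=5 members, R=3 reactions → 2N=8, M+R=8
member 0 (0-1): L=1.6037, (cx,cy)=(0.4671,0.8842)
member 1 (0-2): L=1.5980, (cx,cy)=(1.0000,0.0000)
member 2 (1-2): L=1.6527, (cx,cy)=(0.5137,-0.8580)
member 3 (1-3): L=1.5519, (cx,cy)=(0.9994,0.0335)
member 4 (2-3): L=1.6290, (cx,cy)=(0.4309,0.9024)
solve A·x = −loads:
  F[0-1] = +719.1031 N (tension)
  F[0-2] = +419.9081 N (tension)
  F[1-2] = -817.4274 N (compression)
  F[1-3] = -0.0000 N (compression)
  F[2-3] = +0.0000 N (tension)
  Rx@0 = -755.7700 N
  Ry@0 = -635.8507 N
  Ry@2 = +701.3307 N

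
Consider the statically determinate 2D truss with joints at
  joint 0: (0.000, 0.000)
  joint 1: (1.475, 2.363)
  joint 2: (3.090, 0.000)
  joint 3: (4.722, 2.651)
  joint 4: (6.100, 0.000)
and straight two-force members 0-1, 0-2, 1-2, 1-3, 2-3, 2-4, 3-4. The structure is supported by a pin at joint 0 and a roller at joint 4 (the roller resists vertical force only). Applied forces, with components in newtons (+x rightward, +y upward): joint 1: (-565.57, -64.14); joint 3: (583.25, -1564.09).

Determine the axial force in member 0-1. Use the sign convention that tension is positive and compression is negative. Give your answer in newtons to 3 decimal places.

N=5 nodes, M=7 members, R=3 reactions → 2N=10, M+R=10
member 0 (0-1): L=2.7856, (cx,cy)=(0.5295,0.8483)
member 1 (0-2): L=3.0900, (cx,cy)=(1.0000,0.0000)
member 2 (1-2): L=2.8622, (cx,cy)=(0.5643,-0.8256)
member 3 (1-3): L=3.2597, (cx,cy)=(0.9961,0.0884)
member 4 (2-3): L=3.1131, (cx,cy)=(0.5242,0.8516)
member 5 (2-4): L=3.0100, (cx,cy)=(1.0000,0.0000)
member 6 (3-4): L=2.9878, (cx,cy)=(0.4612,-0.8873)
solve A·x = −loads:
  F[0-1] = -433.3079 N (compression)
  F[0-2] = +247.1229 N (tension)
  F[1-2] = +380.5746 N (tension)
  F[1-3] = +121.8613 N (tension)
  F[2-3] = -368.9677 N (compression)
  F[2-4] = +655.2931 N (tension)
  F[3-4] = -1420.7953 N (compression)
  Rx@0 = -17.6800 N
  Ry@0 = +367.5754 N
  Ry@4 = +1260.6546 N

-433.308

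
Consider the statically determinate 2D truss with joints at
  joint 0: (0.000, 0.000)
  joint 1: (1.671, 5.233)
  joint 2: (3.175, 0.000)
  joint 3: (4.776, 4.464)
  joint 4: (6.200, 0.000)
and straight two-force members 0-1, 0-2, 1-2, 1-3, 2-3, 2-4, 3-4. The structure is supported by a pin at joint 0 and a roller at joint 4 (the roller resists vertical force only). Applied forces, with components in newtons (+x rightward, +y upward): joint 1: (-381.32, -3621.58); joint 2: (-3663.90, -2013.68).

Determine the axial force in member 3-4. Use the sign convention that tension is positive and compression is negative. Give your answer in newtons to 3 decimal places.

N=5 nodes, M=7 members, R=3 reactions → 2N=10, M+R=10
member 0 (0-1): L=5.4933, (cx,cy)=(0.3042,0.9526)
member 1 (0-2): L=3.1750, (cx,cy)=(1.0000,0.0000)
member 2 (1-2): L=5.4448, (cx,cy)=(0.2762,-0.9611)
member 3 (1-3): L=3.1988, (cx,cy)=(0.9707,-0.2404)
member 4 (2-3): L=4.7424, (cx,cy)=(0.3376,0.9413)
member 5 (2-4): L=3.0250, (cx,cy)=(1.0000,0.0000)
member 6 (3-4): L=4.6856, (cx,cy)=(0.3039,-0.9527)
solve A·x = −loads:
  F[0-1] = -4146.3185 N (compression)
  F[0-2] = -2783.9605 N (compression)
  F[1-2] = +611.8455 N (tension)
  F[1-3] = -1080.6378 N (compression)
  F[2-3] = +1514.5550 N (tension)
  F[2-4] = +537.6451 N (tension)
  F[3-4] = -1769.1032 N (compression)
  Rx@0 = +4045.2200 N
  Ry@0 = +3949.8331 N
  Ry@4 = +1685.4269 N

-1769.103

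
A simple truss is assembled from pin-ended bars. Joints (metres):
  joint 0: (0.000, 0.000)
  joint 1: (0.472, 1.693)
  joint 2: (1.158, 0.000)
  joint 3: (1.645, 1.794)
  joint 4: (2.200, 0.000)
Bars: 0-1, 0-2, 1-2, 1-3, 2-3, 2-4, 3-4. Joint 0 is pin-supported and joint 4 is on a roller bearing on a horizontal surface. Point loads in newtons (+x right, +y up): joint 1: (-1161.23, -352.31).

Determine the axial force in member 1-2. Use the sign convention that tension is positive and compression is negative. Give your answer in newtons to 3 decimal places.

927.835

N=5 nodes, M=7 members, R=3 reactions → 2N=10, M+R=10
member 0 (0-1): L=1.7576, (cx,cy)=(0.2686,0.9633)
member 1 (0-2): L=1.1580, (cx,cy)=(1.0000,0.0000)
member 2 (1-2): L=1.8267, (cx,cy)=(0.3755,-0.9268)
member 3 (1-3): L=1.1773, (cx,cy)=(0.9963,0.0858)
member 4 (2-3): L=1.8589, (cx,cy)=(0.2620,0.9651)
member 5 (2-4): L=1.0420, (cx,cy)=(1.0000,0.0000)
member 6 (3-4): L=1.8779, (cx,cy)=(0.2955,-0.9553)
solve A·x = −loads:
  F[0-1] = -1214.9751 N (compression)
  F[0-2] = -834.9442 N (compression)
  F[1-2] = +927.8345 N (tension)
  F[1-3] = +488.3055 N (tension)
  F[2-3] = -891.0439 N (compression)
  F[2-4] = -253.0703 N (compression)
  F[3-4] = +856.2839 N (tension)
  Rx@0 = +1161.2300 N
  Ry@0 = +1170.3428 N
  Ry@4 = -818.0328 N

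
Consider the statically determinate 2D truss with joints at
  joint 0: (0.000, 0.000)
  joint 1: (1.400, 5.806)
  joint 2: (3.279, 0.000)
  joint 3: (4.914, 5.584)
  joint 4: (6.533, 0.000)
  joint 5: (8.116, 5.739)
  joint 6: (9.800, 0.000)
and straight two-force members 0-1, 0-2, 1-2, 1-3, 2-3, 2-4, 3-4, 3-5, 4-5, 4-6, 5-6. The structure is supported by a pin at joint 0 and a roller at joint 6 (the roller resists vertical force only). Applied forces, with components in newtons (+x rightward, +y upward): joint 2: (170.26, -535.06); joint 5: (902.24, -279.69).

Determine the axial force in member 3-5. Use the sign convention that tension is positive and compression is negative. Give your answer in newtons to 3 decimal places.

451.387

N=7 nodes, M=11 members, R=3 reactions → 2N=14, M+R=14
member 0 (0-1): L=5.9724, (cx,cy)=(0.2344,0.9721)
member 1 (0-2): L=3.2790, (cx,cy)=(1.0000,0.0000)
member 2 (1-2): L=6.1025, (cx,cy)=(0.3079,-0.9514)
member 3 (1-3): L=3.5210, (cx,cy)=(0.9980,-0.0631)
member 4 (2-3): L=5.8184, (cx,cy)=(0.2810,0.9597)
member 5 (2-4): L=3.2540, (cx,cy)=(1.0000,0.0000)
member 6 (3-4): L=5.8140, (cx,cy)=(0.2785,-0.9604)
member 7 (3-5): L=3.2057, (cx,cy)=(0.9988,0.0484)
member 8 (4-5): L=5.9533, (cx,cy)=(0.2659,0.9640)
member 9 (4-6): L=3.2670, (cx,cy)=(1.0000,0.0000)
member 10 (5-6): L=5.9810, (cx,cy)=(0.2816,-0.9595)
solve A·x = −loads:
  F[0-1] = +127.8302 N (tension)
  F[0-2] = +1042.5352 N (tension)
  F[1-2] = -135.3717 N (compression)
  F[1-3] = +71.7896 N (tension)
  F[2-3] = +691.7267 N (tension)
  F[2-4] = +636.2159 N (tension)
  F[3-4] = -663.7581 N (compression)
  F[3-5] = +451.3870 N (tension)
  F[4-5] = +661.3108 N (tension)
  F[4-6] = +275.5370 N (tension)
  F[5-6] = -978.6094 N (compression)
  Rx@0 = -1072.5000 N
  Ry@0 = -124.2685 N
  Ry@6 = +939.0185 N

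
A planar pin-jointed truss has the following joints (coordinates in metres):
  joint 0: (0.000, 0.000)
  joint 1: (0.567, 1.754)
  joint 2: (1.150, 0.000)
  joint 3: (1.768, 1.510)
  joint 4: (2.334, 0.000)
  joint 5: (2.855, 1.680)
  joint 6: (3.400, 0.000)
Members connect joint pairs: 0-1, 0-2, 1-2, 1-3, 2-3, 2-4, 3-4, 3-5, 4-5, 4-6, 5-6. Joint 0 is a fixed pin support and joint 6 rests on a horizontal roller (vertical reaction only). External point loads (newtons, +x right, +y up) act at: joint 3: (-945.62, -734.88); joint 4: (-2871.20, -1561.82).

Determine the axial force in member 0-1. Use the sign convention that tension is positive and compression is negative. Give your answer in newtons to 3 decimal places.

-1326.705

N=7 nodes, M=11 members, R=3 reactions → 2N=14, M+R=14
member 0 (0-1): L=1.8434, (cx,cy)=(0.3076,0.9515)
member 1 (0-2): L=1.1500, (cx,cy)=(1.0000,0.0000)
member 2 (1-2): L=1.8484, (cx,cy)=(0.3154,-0.9490)
member 3 (1-3): L=1.2255, (cx,cy)=(0.9800,-0.1991)
member 4 (2-3): L=1.6316, (cx,cy)=(0.3788,0.9255)
member 5 (2-4): L=1.1840, (cx,cy)=(1.0000,0.0000)
member 6 (3-4): L=1.6126, (cx,cy)=(0.3510,-0.9364)
member 7 (3-5): L=1.1002, (cx,cy)=(0.9880,0.1545)
member 8 (4-5): L=1.7589, (cx,cy)=(0.2962,0.9551)
member 9 (4-6): L=1.0660, (cx,cy)=(1.0000,0.0000)
member 10 (5-6): L=1.7662, (cx,cy)=(0.3086,-0.9512)
solve A·x = −loads:
  F[0-1] = -1326.7051 N (compression)
  F[0-2] = -3408.7399 N (compression)
  F[1-2] = +1520.3241 N (tension)
  F[1-3] = -905.7481 N (compression)
  F[2-3] = -1558.8709 N (compression)
  F[2-4] = -2338.7422 N (compression)
  F[3-4] = +448.1436 N (tension)
  F[3-5] = -698.1349 N (compression)
  F[4-5] = +1195.8509 N (tension)
  F[4-6] = +335.5366 N (tension)
  F[5-6] = -1087.3782 N (compression)
  Rx@0 = +3816.8200 N
  Ry@0 = +1262.3854 N
  Ry@6 = +1034.3146 N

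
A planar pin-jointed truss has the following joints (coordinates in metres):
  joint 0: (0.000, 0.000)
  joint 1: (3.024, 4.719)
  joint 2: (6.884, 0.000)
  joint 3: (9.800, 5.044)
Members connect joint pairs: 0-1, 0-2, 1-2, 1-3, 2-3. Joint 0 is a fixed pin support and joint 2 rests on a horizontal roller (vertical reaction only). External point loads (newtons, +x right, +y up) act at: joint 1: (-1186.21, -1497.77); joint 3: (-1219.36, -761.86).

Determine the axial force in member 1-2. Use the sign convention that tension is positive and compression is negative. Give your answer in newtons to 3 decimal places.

N=4 nodes, M=5 members, R=3 reactions → 2N=8, M+R=8
member 0 (0-1): L=5.6048, (cx,cy)=(0.5395,0.8420)
member 1 (0-2): L=6.8840, (cx,cy)=(1.0000,0.0000)
member 2 (1-2): L=6.0966, (cx,cy)=(0.6331,-0.7740)
member 3 (1-3): L=6.7838, (cx,cy)=(0.9989,0.0479)
member 4 (2-3): L=5.8262, (cx,cy)=(0.5005,0.8657)
solve A·x = −loads:
  F[0-1] = -2641.1047 N (compression)
  F[0-2] = -980.5893 N (compression)
  F[1-2] = +888.2125 N (tension)
  F[1-3] = -802.0541 N (compression)
  F[2-3] = -835.6266 N (compression)
  Rx@0 = +2405.5700 N
  Ry@0 = +2223.7050 N
  Ry@2 = +35.9250 N

888.212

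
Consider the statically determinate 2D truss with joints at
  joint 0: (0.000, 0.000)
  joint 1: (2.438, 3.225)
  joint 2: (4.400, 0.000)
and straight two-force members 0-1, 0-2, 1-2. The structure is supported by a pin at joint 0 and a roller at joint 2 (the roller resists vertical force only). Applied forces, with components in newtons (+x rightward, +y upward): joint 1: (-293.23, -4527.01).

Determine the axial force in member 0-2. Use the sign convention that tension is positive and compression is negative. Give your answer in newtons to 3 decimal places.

N=3 nodes, M=3 members, R=3 reactions → 2N=6, M+R=6
member 0 (0-1): L=4.0428, (cx,cy)=(0.6030,0.7977)
member 1 (0-2): L=4.4000, (cx,cy)=(1.0000,0.0000)
member 2 (1-2): L=3.7749, (cx,cy)=(0.5197,-0.8543)
solve A·x = −loads:
  F[0-1] = -2799.9685 N (compression)
  F[0-2] = +1395.2715 N (tension)
  F[1-2] = -2684.5296 N (compression)
  Rx@0 = +293.2300 N
  Ry@0 = +2233.5592 N
  Ry@2 = +2293.4508 N

1395.271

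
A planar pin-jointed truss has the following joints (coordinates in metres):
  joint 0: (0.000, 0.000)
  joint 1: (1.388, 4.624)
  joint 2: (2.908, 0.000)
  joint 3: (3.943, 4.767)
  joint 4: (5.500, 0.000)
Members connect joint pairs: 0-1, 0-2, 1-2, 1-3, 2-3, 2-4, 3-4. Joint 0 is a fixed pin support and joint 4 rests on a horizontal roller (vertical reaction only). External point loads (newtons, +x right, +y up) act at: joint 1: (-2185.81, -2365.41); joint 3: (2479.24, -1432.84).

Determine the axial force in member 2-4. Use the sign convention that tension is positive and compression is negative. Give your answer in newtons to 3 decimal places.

632.113

N=5 nodes, M=7 members, R=3 reactions → 2N=10, M+R=10
member 0 (0-1): L=4.8278, (cx,cy)=(0.2875,0.9578)
member 1 (0-2): L=2.9080, (cx,cy)=(1.0000,0.0000)
member 2 (1-2): L=4.8674, (cx,cy)=(0.3123,-0.9500)
member 3 (1-3): L=2.5590, (cx,cy)=(0.9984,0.0559)
member 4 (2-3): L=4.8781, (cx,cy)=(0.2122,0.9772)
member 5 (2-4): L=2.5920, (cx,cy)=(1.0000,0.0000)
member 6 (3-4): L=5.0148, (cx,cy)=(0.3105,-0.9506)
solve A·x = −loads:
  F[0-1] = -1945.0546 N (compression)
  F[0-2] = +852.6330 N (tension)
  F[1-2] = -425.2702 N (compression)
  F[1-3] = +1762.1641 N (tension)
  F[2-3] = +413.4151 N (tension)
  F[2-4] = +632.1134 N (tension)
  F[3-4] = -2035.9295 N (compression)
  Rx@0 = -293.4300 N
  Ry@0 = +1862.9357 N
  Ry@4 = +1935.3143 N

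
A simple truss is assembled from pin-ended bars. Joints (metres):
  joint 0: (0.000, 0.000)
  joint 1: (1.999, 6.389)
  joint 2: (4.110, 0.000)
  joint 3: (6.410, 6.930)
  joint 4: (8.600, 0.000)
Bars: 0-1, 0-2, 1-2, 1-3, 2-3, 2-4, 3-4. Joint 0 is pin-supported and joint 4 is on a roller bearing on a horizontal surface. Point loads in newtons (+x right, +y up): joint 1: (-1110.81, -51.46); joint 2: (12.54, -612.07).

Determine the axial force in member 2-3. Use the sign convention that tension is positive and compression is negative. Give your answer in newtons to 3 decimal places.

-594.138

N=5 nodes, M=7 members, R=3 reactions → 2N=10, M+R=10
member 0 (0-1): L=6.6944, (cx,cy)=(0.2986,0.9544)
member 1 (0-2): L=4.1100, (cx,cy)=(1.0000,0.0000)
member 2 (1-2): L=6.7287, (cx,cy)=(0.3137,-0.9495)
member 3 (1-3): L=4.4441, (cx,cy)=(0.9926,0.1217)
member 4 (2-3): L=7.3017, (cx,cy)=(0.3150,0.9491)
member 5 (2-4): L=4.4900, (cx,cy)=(1.0000,0.0000)
member 6 (3-4): L=7.2678, (cx,cy)=(0.3013,-0.9535)
solve A·x = −loads:
  F[0-1] = -1240.8990 N (compression)
  F[0-2] = -727.7293 N (compression)
  F[1-2] = +1238.4905 N (tension)
  F[1-3] = +354.3532 N (tension)
  F[2-3] = -594.1375 N (compression)
  F[2-4] = -164.5674 N (compression)
  F[3-4] = +546.1389 N (tension)
  Rx@0 = +1098.2700 N
  Ry@0 = +1184.2845 N
  Ry@4 = -520.7545 N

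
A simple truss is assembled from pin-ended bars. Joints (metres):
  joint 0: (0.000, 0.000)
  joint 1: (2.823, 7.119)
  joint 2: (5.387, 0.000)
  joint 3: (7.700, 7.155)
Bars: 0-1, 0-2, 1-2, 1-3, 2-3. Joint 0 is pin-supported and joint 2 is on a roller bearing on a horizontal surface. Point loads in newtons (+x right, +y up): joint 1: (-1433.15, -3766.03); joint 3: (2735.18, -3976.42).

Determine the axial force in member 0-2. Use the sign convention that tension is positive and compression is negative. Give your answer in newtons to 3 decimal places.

N=4 nodes, M=5 members, R=3 reactions → 2N=8, M+R=8
member 0 (0-1): L=7.6583, (cx,cy)=(0.3686,0.9296)
member 1 (0-2): L=5.3870, (cx,cy)=(1.0000,0.0000)
member 2 (1-2): L=7.5667, (cx,cy)=(0.3389,-0.9408)
member 3 (1-3): L=4.8771, (cx,cy)=(1.0000,0.0074)
member 4 (2-3): L=7.5196, (cx,cy)=(0.3076,0.9515)
solve A·x = −loads:
  F[0-1] = +1779.0738 N (tension)
  F[0-2] = +646.2280 N (tension)
  F[1-2] = -5729.0086 N (compression)
  F[1-3] = +4030.3660 N (tension)
  F[2-3] = -4210.2990 N (compression)
  Rx@0 = -1302.0300 N
  Ry@0 = -1653.7918 N
  Ry@2 = +9396.2418 N

646.228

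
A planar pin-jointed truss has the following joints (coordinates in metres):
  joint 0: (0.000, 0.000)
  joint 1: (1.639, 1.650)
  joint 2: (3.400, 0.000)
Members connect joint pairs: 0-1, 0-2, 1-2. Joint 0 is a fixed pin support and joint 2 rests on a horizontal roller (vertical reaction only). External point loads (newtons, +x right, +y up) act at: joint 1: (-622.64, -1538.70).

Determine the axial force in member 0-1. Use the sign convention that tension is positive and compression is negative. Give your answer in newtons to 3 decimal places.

N=3 nodes, M=3 members, R=3 reactions → 2N=6, M+R=6
member 0 (0-1): L=2.3257, (cx,cy)=(0.7047,0.7095)
member 1 (0-2): L=3.4000, (cx,cy)=(1.0000,0.0000)
member 2 (1-2): L=2.4132, (cx,cy)=(0.7297,-0.6837)
solve A·x = −loads:
  F[0-1] = -1549.2172 N (compression)
  F[0-2] = +469.1522 N (tension)
  F[1-2] = -642.9111 N (compression)
  Rx@0 = +622.6400 N
  Ry@0 = +1099.1196 N
  Ry@2 = +439.5804 N

-1549.217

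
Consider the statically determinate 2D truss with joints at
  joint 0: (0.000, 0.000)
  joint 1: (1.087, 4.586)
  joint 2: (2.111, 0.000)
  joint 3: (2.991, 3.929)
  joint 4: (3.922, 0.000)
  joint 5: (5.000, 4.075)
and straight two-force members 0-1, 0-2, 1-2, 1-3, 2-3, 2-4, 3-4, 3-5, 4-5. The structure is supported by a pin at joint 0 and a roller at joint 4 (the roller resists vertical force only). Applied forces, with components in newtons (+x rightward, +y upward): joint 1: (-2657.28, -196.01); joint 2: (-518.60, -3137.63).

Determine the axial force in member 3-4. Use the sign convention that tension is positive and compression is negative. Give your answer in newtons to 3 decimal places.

1401.791

N=6 nodes, M=9 members, R=3 reactions → 2N=12, M+R=12
member 0 (0-1): L=4.7131, (cx,cy)=(0.2306,0.9730)
member 1 (0-2): L=2.1110, (cx,cy)=(1.0000,0.0000)
member 2 (1-2): L=4.6989, (cx,cy)=(0.2179,-0.9760)
member 3 (1-3): L=2.0142, (cx,cy)=(0.9453,-0.3262)
member 4 (2-3): L=4.0263, (cx,cy)=(0.2186,0.9758)
member 5 (2-4): L=1.8110, (cx,cy)=(1.0000,0.0000)
member 6 (3-4): L=4.0378, (cx,cy)=(0.2306,-0.9731)
member 7 (3-5): L=2.0143, (cx,cy)=(0.9974,0.0725)
member 8 (4-5): L=4.2152, (cx,cy)=(0.2557,0.9667)
solve A·x = −loads:
  F[0-1] = -4827.8169 N (compression)
  F[0-2] = -2062.4137 N (compression)
  F[1-2] = +4406.1628 N (tension)
  F[1-3] = +617.3829 N (tension)
  F[2-3] = -1191.4411 N (compression)
  F[2-4] = -323.2127 N (compression)
  F[3-4] = +1401.7906 N (tension)
  F[3-5] = -0.0000 N (tension)
  F[4-5] = +0.0000 N (tension)
  Rx@0 = +3175.8800 N
  Ry@0 = +4697.6600 N
  Ry@4 = -1364.0200 N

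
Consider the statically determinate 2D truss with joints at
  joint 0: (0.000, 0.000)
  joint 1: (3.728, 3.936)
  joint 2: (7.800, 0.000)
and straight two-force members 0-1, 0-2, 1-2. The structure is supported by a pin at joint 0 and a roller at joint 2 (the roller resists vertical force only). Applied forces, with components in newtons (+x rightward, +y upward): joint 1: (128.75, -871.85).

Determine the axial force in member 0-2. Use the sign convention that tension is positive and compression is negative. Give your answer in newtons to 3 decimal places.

498.312

N=3 nodes, M=3 members, R=3 reactions → 2N=6, M+R=6
member 0 (0-1): L=5.4213, (cx,cy)=(0.6877,0.7260)
member 1 (0-2): L=7.8000, (cx,cy)=(1.0000,0.0000)
member 2 (1-2): L=5.6633, (cx,cy)=(0.7190,-0.6950)
solve A·x = −loads:
  F[0-1] = -537.4173 N (compression)
  F[0-2] = +498.3118 N (tension)
  F[1-2] = -693.0509 N (compression)
  Rx@0 = -128.7500 N
  Ry@0 = +390.1812 N
  Ry@2 = +481.6688 N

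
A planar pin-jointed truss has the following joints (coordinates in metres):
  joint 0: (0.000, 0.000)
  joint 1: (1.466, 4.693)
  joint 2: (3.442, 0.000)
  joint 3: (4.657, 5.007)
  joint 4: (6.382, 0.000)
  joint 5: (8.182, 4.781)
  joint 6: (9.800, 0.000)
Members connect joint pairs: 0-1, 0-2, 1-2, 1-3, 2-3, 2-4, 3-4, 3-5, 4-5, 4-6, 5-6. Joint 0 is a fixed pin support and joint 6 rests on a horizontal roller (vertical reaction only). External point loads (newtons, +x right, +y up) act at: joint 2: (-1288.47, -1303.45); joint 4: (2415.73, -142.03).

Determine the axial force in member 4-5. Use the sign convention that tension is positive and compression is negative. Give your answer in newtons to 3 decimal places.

N=7 nodes, M=11 members, R=3 reactions → 2N=14, M+R=14
member 0 (0-1): L=4.9166, (cx,cy)=(0.2982,0.9545)
member 1 (0-2): L=3.4420, (cx,cy)=(1.0000,0.0000)
member 2 (1-2): L=5.0920, (cx,cy)=(0.3881,-0.9216)
member 3 (1-3): L=3.2064, (cx,cy)=(0.9952,0.0979)
member 4 (2-3): L=5.1523, (cx,cy)=(0.2358,0.9718)
member 5 (2-4): L=2.9400, (cx,cy)=(1.0000,0.0000)
member 6 (3-4): L=5.2958, (cx,cy)=(0.3257,-0.9455)
member 7 (3-5): L=3.5322, (cx,cy)=(0.9980,-0.0640)
member 8 (4-5): L=5.1086, (cx,cy)=(0.3523,0.9359)
member 9 (4-6): L=3.4180, (cx,cy)=(1.0000,0.0000)
member 10 (5-6): L=5.0474, (cx,cy)=(0.3206,-0.9472)
solve A·x = −loads:
  F[0-1] = -937.8431 N (compression)
  F[0-2] = +1406.8974 N (tension)
  F[1-2] = +903.9877 N (tension)
  F[1-3] = -633.4810 N (compression)
  F[2-3] = +483.9516 N (tension)
  F[2-4] = +2932.0423 N (tension)
  F[3-4] = -405.7675 N (compression)
  F[3-5] = -384.9308 N (compression)
  F[4-5] = +561.6895 N (tension)
  F[4-6] = +186.2331 N (tension)
  F[5-6] = -580.9557 N (compression)
  Rx@0 = -1127.2600 N
  Ry@0 = +895.1830 N
  Ry@6 = +550.2970 N

561.690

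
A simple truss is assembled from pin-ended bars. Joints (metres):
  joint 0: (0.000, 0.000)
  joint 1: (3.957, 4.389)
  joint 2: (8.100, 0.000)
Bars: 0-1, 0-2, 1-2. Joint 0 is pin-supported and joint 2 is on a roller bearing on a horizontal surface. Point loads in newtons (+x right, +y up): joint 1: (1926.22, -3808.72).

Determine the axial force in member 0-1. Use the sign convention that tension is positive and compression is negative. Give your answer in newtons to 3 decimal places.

N=3 nodes, M=3 members, R=3 reactions → 2N=6, M+R=6
member 0 (0-1): L=5.9094, (cx,cy)=(0.6696,0.7427)
member 1 (0-2): L=8.1000, (cx,cy)=(1.0000,0.0000)
member 2 (1-2): L=6.0355, (cx,cy)=(0.6864,-0.7272)
solve A·x = −loads:
  F[0-1] = -1217.6487 N (compression)
  F[0-2] = +2741.5692 N (tension)
  F[1-2] = -3993.9312 N (compression)
  Rx@0 = -1926.2200 N
  Ry@0 = +904.3639 N
  Ry@2 = +2904.3561 N

-1217.649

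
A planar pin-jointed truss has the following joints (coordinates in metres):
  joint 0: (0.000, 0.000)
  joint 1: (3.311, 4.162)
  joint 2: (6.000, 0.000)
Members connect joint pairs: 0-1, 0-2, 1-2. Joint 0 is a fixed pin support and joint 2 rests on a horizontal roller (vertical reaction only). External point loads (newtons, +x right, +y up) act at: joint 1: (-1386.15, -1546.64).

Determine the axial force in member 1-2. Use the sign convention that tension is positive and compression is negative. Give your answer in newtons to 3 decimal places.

N=3 nodes, M=3 members, R=3 reactions → 2N=6, M+R=6
member 0 (0-1): L=5.3184, (cx,cy)=(0.6226,0.7826)
member 1 (0-2): L=6.0000, (cx,cy)=(1.0000,0.0000)
member 2 (1-2): L=4.9551, (cx,cy)=(0.5427,-0.8399)
solve A·x = −loads:
  F[0-1] = -2114.4109 N (compression)
  F[0-2] = -69.8019 N (compression)
  F[1-2] = +128.6260 N (tension)
  Rx@0 = +1386.1500 N
  Ry@0 = +1654.6785 N
  Ry@2 = -108.0385 N

128.626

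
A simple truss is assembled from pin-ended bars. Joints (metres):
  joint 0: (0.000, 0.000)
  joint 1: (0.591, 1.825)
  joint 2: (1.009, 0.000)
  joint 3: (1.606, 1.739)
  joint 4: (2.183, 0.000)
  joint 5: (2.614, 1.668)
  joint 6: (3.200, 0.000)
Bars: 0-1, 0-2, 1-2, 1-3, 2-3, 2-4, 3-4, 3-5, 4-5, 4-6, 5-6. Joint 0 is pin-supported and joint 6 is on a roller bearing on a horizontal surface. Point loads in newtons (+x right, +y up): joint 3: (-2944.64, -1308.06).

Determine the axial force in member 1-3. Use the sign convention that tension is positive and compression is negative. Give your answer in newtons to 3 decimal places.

-1274.158

N=7 nodes, M=11 members, R=3 reactions → 2N=14, M+R=14
member 0 (0-1): L=1.9183, (cx,cy)=(0.3081,0.9514)
member 1 (0-2): L=1.0090, (cx,cy)=(1.0000,0.0000)
member 2 (1-2): L=1.8723, (cx,cy)=(0.2233,-0.9748)
member 3 (1-3): L=1.0186, (cx,cy)=(0.9964,-0.0844)
member 4 (2-3): L=1.8386, (cx,cy)=(0.3247,0.9458)
member 5 (2-4): L=1.1740, (cx,cy)=(1.0000,0.0000)
member 6 (3-4): L=1.8322, (cx,cy)=(0.3149,-0.9491)
member 7 (3-5): L=1.0105, (cx,cy)=(0.9975,-0.0703)
member 8 (4-5): L=1.7228, (cx,cy)=(0.2502,0.9682)
member 9 (4-6): L=1.0170, (cx,cy)=(1.0000,0.0000)
member 10 (5-6): L=1.7679, (cx,cy)=(0.3315,-0.9435)
solve A·x = −loads:
  F[0-1] = -2366.9349 N (compression)
  F[0-2] = -2215.4253 N (compression)
  F[1-2] = +2420.4732 N (tension)
  F[1-3] = -1274.1584 N (compression)
  F[2-3] = -2494.5392 N (compression)
  F[2-4] = -865.0545 N (compression)
  F[3-4] = +952.3986 N (tension)
  F[3-5] = +566.5276 N (tension)
  F[4-5] = -933.6287 N (compression)
  F[4-6] = -331.5556 N (compression)
  F[5-6] = +1000.2920 N (tension)
  Rx@0 = +2944.6400 N
  Ry@0 = +2251.8052 N
  Ry@6 = -943.7452 N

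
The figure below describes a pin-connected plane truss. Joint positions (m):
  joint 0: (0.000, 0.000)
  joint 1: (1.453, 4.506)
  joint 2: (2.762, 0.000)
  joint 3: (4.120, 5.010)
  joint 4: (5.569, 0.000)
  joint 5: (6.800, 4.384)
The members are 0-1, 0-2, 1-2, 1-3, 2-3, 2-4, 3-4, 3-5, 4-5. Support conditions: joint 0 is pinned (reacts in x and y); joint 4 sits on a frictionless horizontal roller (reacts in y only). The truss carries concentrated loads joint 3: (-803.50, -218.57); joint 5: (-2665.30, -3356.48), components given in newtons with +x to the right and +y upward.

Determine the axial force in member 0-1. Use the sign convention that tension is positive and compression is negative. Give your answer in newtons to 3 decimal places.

-2244.249

N=6 nodes, M=9 members, R=3 reactions → 2N=12, M+R=12
member 0 (0-1): L=4.7345, (cx,cy)=(0.3069,0.9517)
member 1 (0-2): L=2.7620, (cx,cy)=(1.0000,0.0000)
member 2 (1-2): L=4.6923, (cx,cy)=(0.2790,-0.9603)
member 3 (1-3): L=2.7142, (cx,cy)=(0.9826,0.1857)
member 4 (2-3): L=5.1908, (cx,cy)=(0.2616,0.9652)
member 5 (2-4): L=2.8070, (cx,cy)=(1.0000,0.0000)
member 6 (3-4): L=5.2153, (cx,cy)=(0.2778,-0.9606)
member 7 (3-5): L=2.7521, (cx,cy)=(0.9738,-0.2275)
member 8 (4-5): L=4.5535, (cx,cy)=(0.2703,0.9628)
solve A·x = −loads:
  F[0-1] = -2244.2494 N (compression)
  F[0-2] = -2780.0446 N (compression)
  F[1-2] = +1980.0118 N (tension)
  F[1-3] = -1263.0837 N (compression)
  F[2-3] = -1970.0182 N (compression)
  F[2-4] = -1712.2923 N (compression)
  F[3-4] = +2389.0891 N (tension)
  F[3-5] = -1660.2997 N (compression)
  F[4-5] = -3878.5471 N (compression)
  Rx@0 = +3468.8000 N
  Ry@0 = +2135.9474 N
  Ry@4 = +1439.1026 N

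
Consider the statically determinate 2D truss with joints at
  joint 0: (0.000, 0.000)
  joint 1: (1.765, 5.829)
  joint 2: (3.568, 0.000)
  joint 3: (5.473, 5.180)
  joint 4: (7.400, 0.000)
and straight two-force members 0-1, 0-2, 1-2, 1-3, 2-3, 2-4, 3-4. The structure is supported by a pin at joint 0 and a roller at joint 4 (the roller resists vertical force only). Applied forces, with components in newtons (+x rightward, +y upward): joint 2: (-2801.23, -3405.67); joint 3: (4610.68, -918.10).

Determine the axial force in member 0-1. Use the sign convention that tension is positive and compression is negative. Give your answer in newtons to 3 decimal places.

1279.731

N=5 nodes, M=7 members, R=3 reactions → 2N=10, M+R=10
member 0 (0-1): L=6.0904, (cx,cy)=(0.2898,0.9571)
member 1 (0-2): L=3.5680, (cx,cy)=(1.0000,0.0000)
member 2 (1-2): L=6.1015, (cx,cy)=(0.2955,-0.9553)
member 3 (1-3): L=3.7644, (cx,cy)=(0.9850,-0.1724)
member 4 (2-3): L=5.5192, (cx,cy)=(0.3452,0.9385)
member 5 (2-4): L=3.8320, (cx,cy)=(1.0000,0.0000)
member 6 (3-4): L=5.5268, (cx,cy)=(0.3487,-0.9372)
solve A·x = −loads:
  F[0-1] = +1279.7307 N (tension)
  F[0-2] = +1438.5811 N (tension)
  F[1-2] = -1427.2850 N (compression)
  F[1-3] = +804.6840 N (tension)
  F[2-3] = +5081.5042 N (tension)
  F[2-4] = +2064.1157 N (tension)
  F[3-4] = -5920.0800 N (compression)
  Rx@0 = -1809.4500 N
  Ry@0 = -1224.8130 N
  Ry@4 = +5548.5830 N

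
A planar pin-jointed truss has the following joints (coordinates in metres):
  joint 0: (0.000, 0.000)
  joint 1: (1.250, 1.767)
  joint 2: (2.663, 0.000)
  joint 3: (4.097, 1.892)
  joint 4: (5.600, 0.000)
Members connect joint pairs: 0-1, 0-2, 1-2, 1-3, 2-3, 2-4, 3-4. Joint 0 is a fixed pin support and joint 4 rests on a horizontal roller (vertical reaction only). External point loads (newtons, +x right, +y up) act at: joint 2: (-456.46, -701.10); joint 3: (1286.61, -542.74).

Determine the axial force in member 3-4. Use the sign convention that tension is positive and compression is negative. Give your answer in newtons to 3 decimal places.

N=5 nodes, M=7 members, R=3 reactions → 2N=10, M+R=10
member 0 (0-1): L=2.1644, (cx,cy)=(0.5775,0.8164)
member 1 (0-2): L=2.6630, (cx,cy)=(1.0000,0.0000)
member 2 (1-2): L=2.2625, (cx,cy)=(0.6245,-0.7810)
member 3 (1-3): L=2.8497, (cx,cy)=(0.9990,0.0439)
member 4 (2-3): L=2.3740, (cx,cy)=(0.6040,0.7970)
member 5 (2-4): L=2.9370, (cx,cy)=(1.0000,0.0000)
member 6 (3-4): L=2.4163, (cx,cy)=(0.6220,-0.7830)
solve A·x = −loads:
  F[0-1] = -96.3757 N (compression)
  F[0-2] = +885.8087 N (tension)
  F[1-2] = +94.3018 N (tension)
  F[1-3] = -114.6636 N (compression)
  F[2-3] = +787.3079 N (tension)
  F[2-4] = +925.6009 N (tension)
  F[3-4] = -1488.0648 N (compression)
  Rx@0 = -830.1500 N
  Ry@0 = +78.6791 N
  Ry@4 = +1165.1609 N

-1488.065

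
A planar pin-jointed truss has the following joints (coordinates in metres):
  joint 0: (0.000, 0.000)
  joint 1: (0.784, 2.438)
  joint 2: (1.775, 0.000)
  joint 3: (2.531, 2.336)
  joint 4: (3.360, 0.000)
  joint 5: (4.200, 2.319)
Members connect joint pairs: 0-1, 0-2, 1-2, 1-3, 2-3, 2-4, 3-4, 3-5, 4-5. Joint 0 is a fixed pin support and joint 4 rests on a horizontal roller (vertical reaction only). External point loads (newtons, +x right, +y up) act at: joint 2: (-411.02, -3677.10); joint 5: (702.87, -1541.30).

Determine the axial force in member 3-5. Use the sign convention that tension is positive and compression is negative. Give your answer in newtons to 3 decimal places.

1256.597

N=6 nodes, M=9 members, R=3 reactions → 2N=12, M+R=12
member 0 (0-1): L=2.5610, (cx,cy)=(0.3061,0.9520)
member 1 (0-2): L=1.7750, (cx,cy)=(1.0000,0.0000)
member 2 (1-2): L=2.6317, (cx,cy)=(0.3766,-0.9264)
member 3 (1-3): L=1.7500, (cx,cy)=(0.9983,-0.0583)
member 4 (2-3): L=2.4553, (cx,cy)=(0.3079,0.9514)
member 5 (2-4): L=1.5850, (cx,cy)=(1.0000,0.0000)
member 6 (3-4): L=2.4787, (cx,cy)=(0.3344,-0.9424)
member 7 (3-5): L=1.6691, (cx,cy)=(0.9999,-0.0102)
member 8 (4-5): L=2.4664, (cx,cy)=(0.3406,0.9402)
solve A·x = −loads:
  F[0-1] = -907.7358 N (compression)
  F[0-2] = +569.7402 N (tension)
  F[1-2] = +973.4325 N (tension)
  F[1-3] = -645.5439 N (compression)
  F[2-3] = +2917.0401 N (tension)
  F[2-4] = +449.1393 N (tension)
  F[3-4] = -2998.4071 N (compression)
  F[3-5] = +1256.5967 N (tension)
  F[4-5] = -1625.6867 N (compression)
  Rx@0 = -291.8500 N
  Ry@0 = +864.1536 N
  Ry@4 = +4354.2464 N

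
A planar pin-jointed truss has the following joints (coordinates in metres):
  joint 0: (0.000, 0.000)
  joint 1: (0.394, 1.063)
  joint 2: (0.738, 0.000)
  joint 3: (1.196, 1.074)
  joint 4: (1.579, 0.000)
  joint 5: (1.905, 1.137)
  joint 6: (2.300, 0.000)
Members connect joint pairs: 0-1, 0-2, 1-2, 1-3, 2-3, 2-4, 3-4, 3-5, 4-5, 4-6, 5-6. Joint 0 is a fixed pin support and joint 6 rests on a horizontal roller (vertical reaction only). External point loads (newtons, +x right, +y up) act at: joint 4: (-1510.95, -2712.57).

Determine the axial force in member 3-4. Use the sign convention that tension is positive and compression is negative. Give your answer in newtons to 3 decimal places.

788.467

N=7 nodes, M=11 members, R=3 reactions → 2N=14, M+R=14
member 0 (0-1): L=1.1337, (cx,cy)=(0.3475,0.9377)
member 1 (0-2): L=0.7380, (cx,cy)=(1.0000,0.0000)
member 2 (1-2): L=1.1173, (cx,cy)=(0.3079,-0.9514)
member 3 (1-3): L=0.8021, (cx,cy)=(0.9999,0.0137)
member 4 (2-3): L=1.1676, (cx,cy)=(0.3923,0.9199)
member 5 (2-4): L=0.8410, (cx,cy)=(1.0000,0.0000)
member 6 (3-4): L=1.1402, (cx,cy)=(0.3359,-0.9419)
member 7 (3-5): L=0.7118, (cx,cy)=(0.9961,0.0885)
member 8 (4-5): L=1.1828, (cx,cy)=(0.2756,0.9613)
member 9 (4-6): L=0.7210, (cx,cy)=(1.0000,0.0000)
member 10 (5-6): L=1.2037, (cx,cy)=(0.3282,-0.9446)
solve A·x = −loads:
  F[0-1] = -906.8622 N (compression)
  F[0-2] = -1195.7753 N (compression)
  F[1-2] = +885.2759 N (tension)
  F[1-3] = -587.7991 N (compression)
  F[2-3] = -915.6583 N (compression)
  F[2-4] = -564.0257 N (compression)
  F[3-4] = +788.4669 N (tension)
  F[3-5] = -1216.5384 N (compression)
  F[4-5] = +2049.2849 N (tension)
  F[4-6] = +646.9517 N (tension)
  F[5-6] = -1971.4152 N (compression)
  Rx@0 = +1510.9500 N
  Ry@0 = +850.3317 N
  Ry@6 = +1862.2383 N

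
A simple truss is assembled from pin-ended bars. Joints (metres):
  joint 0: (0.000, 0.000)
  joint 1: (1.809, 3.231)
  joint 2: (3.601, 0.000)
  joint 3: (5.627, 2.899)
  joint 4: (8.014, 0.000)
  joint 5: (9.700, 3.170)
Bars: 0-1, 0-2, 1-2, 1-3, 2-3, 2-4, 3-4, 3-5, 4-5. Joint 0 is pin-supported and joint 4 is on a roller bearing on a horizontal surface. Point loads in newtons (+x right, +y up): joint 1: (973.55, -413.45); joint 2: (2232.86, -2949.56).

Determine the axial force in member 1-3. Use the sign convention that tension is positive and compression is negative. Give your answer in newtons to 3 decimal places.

N=6 nodes, M=9 members, R=3 reactions → 2N=12, M+R=12
member 0 (0-1): L=3.7030, (cx,cy)=(0.4885,0.8725)
member 1 (0-2): L=3.6010, (cx,cy)=(1.0000,0.0000)
member 2 (1-2): L=3.6947, (cx,cy)=(0.4850,-0.8745)
member 3 (1-3): L=3.8324, (cx,cy)=(0.9962,-0.0866)
member 4 (2-3): L=3.5368, (cx,cy)=(0.5728,0.8197)
member 5 (2-4): L=4.4130, (cx,cy)=(1.0000,0.0000)
member 6 (3-4): L=3.7553, (cx,cy)=(0.6356,-0.7720)
member 7 (3-5): L=4.0820, (cx,cy)=(0.9978,0.0664)
member 8 (4-5): L=3.5905, (cx,cy)=(0.4696,0.8829)
solve A·x = −loads:
  F[0-1] = -1778.4992 N (compression)
  F[0-2] = +4075.2591 N (tension)
  F[1-2] = +1560.1865 N (tension)
  F[1-3] = -2608.9324 N (compression)
  F[2-3] = +1933.9175 N (tension)
  F[2-4] = +1491.3069 N (tension)
  F[3-4] = -2346.1431 N (compression)
  F[3-5] = -0.0000 N (tension)
  F[4-5] = +0.0000 N (tension)
  Rx@0 = -3206.4100 N
  Ry@0 = +1551.8250 N
  Ry@4 = +1811.1850 N

-2608.932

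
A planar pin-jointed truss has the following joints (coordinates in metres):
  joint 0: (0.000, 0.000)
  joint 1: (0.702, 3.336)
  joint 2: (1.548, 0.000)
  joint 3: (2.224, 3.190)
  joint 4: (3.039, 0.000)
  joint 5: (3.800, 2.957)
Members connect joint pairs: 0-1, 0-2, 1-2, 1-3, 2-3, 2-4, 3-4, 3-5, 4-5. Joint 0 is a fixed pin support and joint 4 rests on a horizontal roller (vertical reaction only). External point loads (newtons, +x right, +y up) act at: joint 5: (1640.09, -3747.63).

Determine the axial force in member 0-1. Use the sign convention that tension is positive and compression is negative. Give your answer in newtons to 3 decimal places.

N=6 nodes, M=9 members, R=3 reactions → 2N=12, M+R=12
member 0 (0-1): L=3.4091, (cx,cy)=(0.2059,0.9786)
member 1 (0-2): L=1.5480, (cx,cy)=(1.0000,0.0000)
member 2 (1-2): L=3.4416, (cx,cy)=(0.2458,-0.9693)
member 3 (1-3): L=1.5290, (cx,cy)=(0.9954,-0.0955)
member 4 (2-3): L=3.2608, (cx,cy)=(0.2073,0.9783)
member 5 (2-4): L=1.4910, (cx,cy)=(1.0000,0.0000)
member 6 (3-4): L=3.2925, (cx,cy)=(0.2475,-0.9689)
member 7 (3-5): L=1.5931, (cx,cy)=(0.9892,-0.1463)
member 8 (4-5): L=3.0534, (cx,cy)=(0.2492,0.9684)
solve A·x = −loads:
  F[0-1] = +2589.7883 N (tension)
  F[0-2] = +1106.7962 N (tension)
  F[1-2] = -2733.7875 N (compression)
  F[1-3] = +1210.8350 N (tension)
  F[2-3] = +2708.7514 N (tension)
  F[2-4] = -126.7596 N (compression)
  F[3-4] = -2998.5547 N (compression)
  F[3-5] = +2536.3695 N (tension)
  F[4-5] = -3486.7077 N (compression)
  Rx@0 = -1640.0900 N
  Ry@0 = -2534.2851 N
  Ry@4 = +6281.9151 N

2589.788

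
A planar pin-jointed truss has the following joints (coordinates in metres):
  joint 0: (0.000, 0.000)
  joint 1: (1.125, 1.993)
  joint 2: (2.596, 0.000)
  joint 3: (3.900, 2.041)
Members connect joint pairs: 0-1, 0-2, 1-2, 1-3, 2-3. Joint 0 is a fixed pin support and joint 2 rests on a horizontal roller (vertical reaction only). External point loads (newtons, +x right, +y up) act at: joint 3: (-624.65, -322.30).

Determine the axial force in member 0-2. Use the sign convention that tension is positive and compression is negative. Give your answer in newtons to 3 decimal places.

-438.818

N=4 nodes, M=5 members, R=3 reactions → 2N=8, M+R=8
member 0 (0-1): L=2.2886, (cx,cy)=(0.4916,0.8708)
member 1 (0-2): L=2.5960, (cx,cy)=(1.0000,0.0000)
member 2 (1-2): L=2.4771, (cx,cy)=(0.5938,-0.8046)
member 3 (1-3): L=2.7754, (cx,cy)=(0.9999,0.0173)
member 4 (2-3): L=2.4220, (cx,cy)=(0.5384,0.8427)
solve A·x = −loads:
  F[0-1] = -378.0386 N (compression)
  F[0-2] = -438.8185 N (compression)
  F[1-2] = +400.0690 N (tension)
  F[1-3] = -423.4743 N (compression)
  F[2-3] = -373.7742 N (compression)
  Rx@0 = +624.6500 N
  Ry@0 = +329.2109 N
  Ry@2 = -6.9109 N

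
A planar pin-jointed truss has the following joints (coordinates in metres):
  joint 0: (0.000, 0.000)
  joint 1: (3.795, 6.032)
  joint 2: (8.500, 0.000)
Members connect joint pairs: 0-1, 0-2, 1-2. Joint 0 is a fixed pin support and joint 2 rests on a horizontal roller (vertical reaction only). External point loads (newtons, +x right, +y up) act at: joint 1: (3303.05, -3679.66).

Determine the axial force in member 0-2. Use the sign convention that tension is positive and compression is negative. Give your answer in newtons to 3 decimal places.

N=3 nodes, M=3 members, R=3 reactions → 2N=6, M+R=6
member 0 (0-1): L=7.1265, (cx,cy)=(0.5325,0.8464)
member 1 (0-2): L=8.5000, (cx,cy)=(1.0000,0.0000)
member 2 (1-2): L=7.6500, (cx,cy)=(0.6150,-0.7885)
solve A·x = −loads:
  F[0-1] = +362.9409 N (tension)
  F[0-2] = +3109.7770 N (tension)
  F[1-2] = -5056.2598 N (compression)
  Rx@0 = -3303.0500 N
  Ry@0 = -307.1997 N
  Ry@2 = +3986.8597 N

3109.777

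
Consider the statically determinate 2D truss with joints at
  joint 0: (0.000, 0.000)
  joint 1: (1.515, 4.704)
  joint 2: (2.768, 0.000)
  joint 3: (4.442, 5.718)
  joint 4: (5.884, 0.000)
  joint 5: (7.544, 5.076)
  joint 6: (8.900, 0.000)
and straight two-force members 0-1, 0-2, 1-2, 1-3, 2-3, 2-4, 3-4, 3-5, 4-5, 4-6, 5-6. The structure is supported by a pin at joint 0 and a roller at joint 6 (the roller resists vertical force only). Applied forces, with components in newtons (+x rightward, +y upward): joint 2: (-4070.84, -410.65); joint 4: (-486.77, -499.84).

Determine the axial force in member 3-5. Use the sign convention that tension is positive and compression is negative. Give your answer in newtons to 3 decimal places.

N=7 nodes, M=11 members, R=3 reactions → 2N=14, M+R=14
member 0 (0-1): L=4.9419, (cx,cy)=(0.3066,0.9519)
member 1 (0-2): L=2.7680, (cx,cy)=(1.0000,0.0000)
member 2 (1-2): L=4.8680, (cx,cy)=(0.2574,-0.9663)
member 3 (1-3): L=3.0977, (cx,cy)=(0.9449,0.3273)
member 4 (2-3): L=5.9580, (cx,cy)=(0.2810,0.9597)
member 5 (2-4): L=3.1160, (cx,cy)=(1.0000,0.0000)
member 6 (3-4): L=5.8970, (cx,cy)=(0.2445,-0.9696)
member 7 (3-5): L=3.1677, (cx,cy)=(0.9792,-0.2027)
member 8 (4-5): L=5.3405, (cx,cy)=(0.3108,0.9505)
member 9 (4-6): L=3.0160, (cx,cy)=(1.0000,0.0000)
member 10 (5-6): L=5.2540, (cx,cy)=(0.2581,-0.9661)
solve A·x = −loads:
  F[0-1] = -475.1972 N (compression)
  F[0-2] = -4411.9339 N (compression)
  F[1-2] = +380.7295 N (tension)
  F[1-3] = -257.8816 N (compression)
  F[2-3] = +44.5429 N (tension)
  F[2-4] = -255.6114 N (compression)
  F[3-4] = +97.3943 N (tension)
  F[3-5] = -260.3780 N (compression)
  F[4-5] = +426.5304 N (tension)
  F[4-6] = +122.3960 N (tension)
  F[5-6] = -474.2395 N (compression)
  Rx@0 = +4557.6100 N
  Ry@0 = +452.3172 N
  Ry@6 = +458.1728 N

-260.378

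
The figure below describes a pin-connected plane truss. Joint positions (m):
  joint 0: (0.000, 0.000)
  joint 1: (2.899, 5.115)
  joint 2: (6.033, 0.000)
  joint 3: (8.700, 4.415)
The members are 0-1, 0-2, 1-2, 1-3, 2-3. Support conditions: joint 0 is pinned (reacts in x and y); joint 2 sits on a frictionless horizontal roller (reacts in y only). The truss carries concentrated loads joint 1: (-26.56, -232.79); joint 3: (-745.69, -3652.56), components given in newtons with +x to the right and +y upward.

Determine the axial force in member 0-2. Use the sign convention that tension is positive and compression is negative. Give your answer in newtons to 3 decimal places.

N=4 nodes, M=5 members, R=3 reactions → 2N=8, M+R=8
member 0 (0-1): L=5.8794, (cx,cy)=(0.4931,0.8700)
member 1 (0-2): L=6.0330, (cx,cy)=(1.0000,0.0000)
member 2 (1-2): L=5.9988, (cx,cy)=(0.5224,-0.8527)
member 3 (1-3): L=5.8431, (cx,cy)=(0.9928,-0.1198)
member 4 (2-3): L=5.1580, (cx,cy)=(0.5171,0.8559)
solve A·x = −loads:
  F[0-1] = +1063.8480 N (tension)
  F[0-2] = -1296.8089 N (compression)
  F[1-2] = -1551.1322 N (compression)
  F[1-3] = +1371.3703 N (tension)
  F[2-3] = -4075.3223 N (compression)
  Rx@0 = +772.2500 N
  Ry@0 = -925.5326 N
  Ry@2 = +4810.8826 N

-1296.809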